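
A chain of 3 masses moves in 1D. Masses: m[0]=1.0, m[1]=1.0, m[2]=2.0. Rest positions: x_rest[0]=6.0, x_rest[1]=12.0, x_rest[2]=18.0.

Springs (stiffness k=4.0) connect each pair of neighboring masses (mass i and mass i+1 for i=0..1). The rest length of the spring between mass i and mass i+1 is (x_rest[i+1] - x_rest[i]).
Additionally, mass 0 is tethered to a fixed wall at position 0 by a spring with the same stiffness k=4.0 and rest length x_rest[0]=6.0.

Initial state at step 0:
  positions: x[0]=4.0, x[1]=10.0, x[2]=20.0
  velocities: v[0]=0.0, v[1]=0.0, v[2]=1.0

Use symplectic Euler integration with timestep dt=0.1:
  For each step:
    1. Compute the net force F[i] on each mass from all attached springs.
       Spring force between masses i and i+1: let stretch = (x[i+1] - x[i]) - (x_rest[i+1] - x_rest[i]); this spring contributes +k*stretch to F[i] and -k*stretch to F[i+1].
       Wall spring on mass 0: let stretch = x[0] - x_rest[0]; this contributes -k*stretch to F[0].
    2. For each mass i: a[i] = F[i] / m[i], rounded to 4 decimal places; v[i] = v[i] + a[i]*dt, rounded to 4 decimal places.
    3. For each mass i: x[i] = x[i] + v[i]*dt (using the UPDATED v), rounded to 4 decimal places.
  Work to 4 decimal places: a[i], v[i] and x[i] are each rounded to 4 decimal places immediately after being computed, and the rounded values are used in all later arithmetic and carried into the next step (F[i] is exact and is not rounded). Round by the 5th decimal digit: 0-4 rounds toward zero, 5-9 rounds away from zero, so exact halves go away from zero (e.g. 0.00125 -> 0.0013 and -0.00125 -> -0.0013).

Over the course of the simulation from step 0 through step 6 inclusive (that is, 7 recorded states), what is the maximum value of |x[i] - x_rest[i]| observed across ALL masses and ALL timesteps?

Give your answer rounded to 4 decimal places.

Step 0: x=[4.0000 10.0000 20.0000] v=[0.0000 0.0000 1.0000]
Step 1: x=[4.0800 10.1600 20.0200] v=[0.8000 1.6000 0.2000]
Step 2: x=[4.2400 10.4712 19.9628] v=[1.6000 3.1120 -0.5720]
Step 3: x=[4.4797 10.9128 19.8358] v=[2.3965 4.4162 -1.2703]
Step 4: x=[4.7975 11.4540 19.6503] v=[3.1779 5.4122 -1.8549]
Step 5: x=[5.1897 12.0568 19.4209] v=[3.9215 6.0281 -2.2942]
Step 6: x=[5.6490 12.6795 19.1642] v=[4.5925 6.2269 -2.5670]
Max displacement = 2.0200

Answer: 2.0200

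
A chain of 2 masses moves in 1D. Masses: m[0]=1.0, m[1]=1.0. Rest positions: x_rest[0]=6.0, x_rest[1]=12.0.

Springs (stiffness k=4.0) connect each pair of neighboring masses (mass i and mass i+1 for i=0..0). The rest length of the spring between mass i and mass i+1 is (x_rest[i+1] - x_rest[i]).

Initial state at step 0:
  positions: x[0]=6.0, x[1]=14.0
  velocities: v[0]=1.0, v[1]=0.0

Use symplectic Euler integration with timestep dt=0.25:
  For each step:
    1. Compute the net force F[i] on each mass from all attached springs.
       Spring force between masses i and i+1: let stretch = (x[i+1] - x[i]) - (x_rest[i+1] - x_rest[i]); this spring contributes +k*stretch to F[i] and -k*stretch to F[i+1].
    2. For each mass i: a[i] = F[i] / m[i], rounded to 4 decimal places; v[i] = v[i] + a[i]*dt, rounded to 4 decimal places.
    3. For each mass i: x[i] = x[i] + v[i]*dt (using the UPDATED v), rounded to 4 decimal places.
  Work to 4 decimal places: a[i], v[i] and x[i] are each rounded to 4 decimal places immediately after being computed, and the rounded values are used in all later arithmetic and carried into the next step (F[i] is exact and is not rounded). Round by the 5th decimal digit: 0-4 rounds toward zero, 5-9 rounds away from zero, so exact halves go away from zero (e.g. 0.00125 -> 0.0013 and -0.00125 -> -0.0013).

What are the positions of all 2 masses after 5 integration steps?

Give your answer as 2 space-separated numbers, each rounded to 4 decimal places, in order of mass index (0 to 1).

Answer: 8.2579 12.9923

Derivation:
Step 0: x=[6.0000 14.0000] v=[1.0000 0.0000]
Step 1: x=[6.7500 13.5000] v=[3.0000 -2.0000]
Step 2: x=[7.6875 12.8125] v=[3.7500 -2.7500]
Step 3: x=[8.4063 12.3438] v=[2.8750 -1.8750]
Step 4: x=[8.6094 12.3907] v=[0.8125 0.1875]
Step 5: x=[8.2579 12.9923] v=[-1.4062 2.4062]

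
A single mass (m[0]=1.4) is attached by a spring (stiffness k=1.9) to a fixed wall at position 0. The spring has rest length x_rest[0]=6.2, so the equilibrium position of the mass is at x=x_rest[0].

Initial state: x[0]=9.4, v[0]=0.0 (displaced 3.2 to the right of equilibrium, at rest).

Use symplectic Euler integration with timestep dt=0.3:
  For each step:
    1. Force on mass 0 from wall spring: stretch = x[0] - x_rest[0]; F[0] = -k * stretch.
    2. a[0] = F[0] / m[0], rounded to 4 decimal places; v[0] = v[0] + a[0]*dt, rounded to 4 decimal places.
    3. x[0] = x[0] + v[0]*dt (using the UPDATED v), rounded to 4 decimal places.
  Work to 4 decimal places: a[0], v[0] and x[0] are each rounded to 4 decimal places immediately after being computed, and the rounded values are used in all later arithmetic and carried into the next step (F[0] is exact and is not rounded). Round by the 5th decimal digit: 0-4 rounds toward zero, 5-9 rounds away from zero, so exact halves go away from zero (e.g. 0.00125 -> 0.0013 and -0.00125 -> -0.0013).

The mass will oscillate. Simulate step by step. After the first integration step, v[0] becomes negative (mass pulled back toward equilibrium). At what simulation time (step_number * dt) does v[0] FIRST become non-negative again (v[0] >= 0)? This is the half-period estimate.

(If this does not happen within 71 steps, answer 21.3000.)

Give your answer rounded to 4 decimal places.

Step 0: x=[9.4000] v=[0.0000]
Step 1: x=[9.0091] v=[-1.3029]
Step 2: x=[8.2751] v=[-2.4466]
Step 3: x=[7.2877] v=[-3.2915]
Step 4: x=[6.1674] v=[-3.7344]
Step 5: x=[5.0511] v=[-3.7211]
Step 6: x=[4.0751] v=[-3.2533]
Step 7: x=[3.3586] v=[-2.3882]
Step 8: x=[2.9892] v=[-1.2313]
Step 9: x=[3.0120] v=[0.0760]
First v>=0 after going negative at step 9, time=2.7000

Answer: 2.7000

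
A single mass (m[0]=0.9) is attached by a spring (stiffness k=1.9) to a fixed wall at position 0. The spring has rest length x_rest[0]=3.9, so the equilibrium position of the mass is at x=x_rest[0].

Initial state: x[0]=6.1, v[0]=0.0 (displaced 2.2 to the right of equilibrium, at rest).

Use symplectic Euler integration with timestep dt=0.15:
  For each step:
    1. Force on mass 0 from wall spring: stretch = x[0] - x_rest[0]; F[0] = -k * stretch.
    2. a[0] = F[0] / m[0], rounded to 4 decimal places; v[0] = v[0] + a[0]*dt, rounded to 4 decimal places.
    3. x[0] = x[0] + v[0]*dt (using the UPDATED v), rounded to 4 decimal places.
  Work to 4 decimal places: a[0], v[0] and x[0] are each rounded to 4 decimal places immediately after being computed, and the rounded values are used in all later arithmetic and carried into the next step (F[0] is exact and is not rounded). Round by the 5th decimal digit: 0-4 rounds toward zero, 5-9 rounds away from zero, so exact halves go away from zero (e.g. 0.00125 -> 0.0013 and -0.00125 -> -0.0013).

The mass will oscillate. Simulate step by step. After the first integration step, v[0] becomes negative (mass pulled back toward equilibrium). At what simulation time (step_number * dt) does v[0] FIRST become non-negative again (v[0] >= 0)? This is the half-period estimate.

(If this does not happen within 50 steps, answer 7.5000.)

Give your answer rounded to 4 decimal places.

Answer: 2.2500

Derivation:
Step 0: x=[6.1000] v=[0.0000]
Step 1: x=[5.9955] v=[-0.6967]
Step 2: x=[5.7915] v=[-1.3603]
Step 3: x=[5.4976] v=[-1.9593]
Step 4: x=[5.1278] v=[-2.4652]
Step 5: x=[4.6997] v=[-2.8540]
Step 6: x=[4.2336] v=[-3.1072]
Step 7: x=[3.7517] v=[-3.2128]
Step 8: x=[3.2768] v=[-3.1658]
Step 9: x=[2.8315] v=[-2.9685]
Step 10: x=[2.4370] v=[-2.6301]
Step 11: x=[2.1120] v=[-2.1668]
Step 12: x=[1.8719] v=[-1.6006]
Step 13: x=[1.7281] v=[-0.9584]
Step 14: x=[1.6875] v=[-0.2706]
Step 15: x=[1.7520] v=[0.4300]
First v>=0 after going negative at step 15, time=2.2500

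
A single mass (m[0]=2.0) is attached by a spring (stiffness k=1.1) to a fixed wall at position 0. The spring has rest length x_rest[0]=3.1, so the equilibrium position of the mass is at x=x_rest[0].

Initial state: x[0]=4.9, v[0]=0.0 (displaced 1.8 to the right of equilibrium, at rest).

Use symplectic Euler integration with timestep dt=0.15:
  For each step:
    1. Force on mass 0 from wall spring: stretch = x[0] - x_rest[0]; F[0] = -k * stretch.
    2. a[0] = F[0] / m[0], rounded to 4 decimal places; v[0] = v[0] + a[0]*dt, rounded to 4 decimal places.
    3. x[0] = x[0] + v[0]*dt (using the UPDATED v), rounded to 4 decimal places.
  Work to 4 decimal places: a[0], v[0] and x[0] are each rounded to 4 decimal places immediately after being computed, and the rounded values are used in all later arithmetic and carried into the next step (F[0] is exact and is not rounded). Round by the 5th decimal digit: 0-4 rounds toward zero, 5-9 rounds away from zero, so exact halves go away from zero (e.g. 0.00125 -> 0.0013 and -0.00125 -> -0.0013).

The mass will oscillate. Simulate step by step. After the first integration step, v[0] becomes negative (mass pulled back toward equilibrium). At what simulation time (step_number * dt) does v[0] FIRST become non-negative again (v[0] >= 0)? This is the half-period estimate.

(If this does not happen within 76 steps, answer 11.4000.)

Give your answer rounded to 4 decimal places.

Step 0: x=[4.9000] v=[0.0000]
Step 1: x=[4.8777] v=[-0.1485]
Step 2: x=[4.8334] v=[-0.2952]
Step 3: x=[4.7677] v=[-0.4382]
Step 4: x=[4.6813] v=[-0.5758]
Step 5: x=[4.5754] v=[-0.7063]
Step 6: x=[4.4512] v=[-0.8280]
Step 7: x=[4.3103] v=[-0.9395]
Step 8: x=[4.1544] v=[-1.0394]
Step 9: x=[3.9854] v=[-1.1264]
Step 10: x=[3.8055] v=[-1.1995]
Step 11: x=[3.6168] v=[-1.2577]
Step 12: x=[3.4218] v=[-1.3003]
Step 13: x=[3.2228] v=[-1.3269]
Step 14: x=[3.0223] v=[-1.3370]
Step 15: x=[2.8227] v=[-1.3306]
Step 16: x=[2.6265] v=[-1.3077]
Step 17: x=[2.4362] v=[-1.2686]
Step 18: x=[2.2541] v=[-1.2138]
Step 19: x=[2.0825] v=[-1.1440]
Step 20: x=[1.9235] v=[-1.0601]
Step 21: x=[1.7791] v=[-0.9630]
Step 22: x=[1.6510] v=[-0.8540]
Step 23: x=[1.5408] v=[-0.7345]
Step 24: x=[1.4499] v=[-0.6059]
Step 25: x=[1.3794] v=[-0.4698]
Step 26: x=[1.3302] v=[-0.3279]
Step 27: x=[1.3029] v=[-0.1819]
Step 28: x=[1.2979] v=[-0.0336]
Step 29: x=[1.3152] v=[0.1151]
First v>=0 after going negative at step 29, time=4.3500

Answer: 4.3500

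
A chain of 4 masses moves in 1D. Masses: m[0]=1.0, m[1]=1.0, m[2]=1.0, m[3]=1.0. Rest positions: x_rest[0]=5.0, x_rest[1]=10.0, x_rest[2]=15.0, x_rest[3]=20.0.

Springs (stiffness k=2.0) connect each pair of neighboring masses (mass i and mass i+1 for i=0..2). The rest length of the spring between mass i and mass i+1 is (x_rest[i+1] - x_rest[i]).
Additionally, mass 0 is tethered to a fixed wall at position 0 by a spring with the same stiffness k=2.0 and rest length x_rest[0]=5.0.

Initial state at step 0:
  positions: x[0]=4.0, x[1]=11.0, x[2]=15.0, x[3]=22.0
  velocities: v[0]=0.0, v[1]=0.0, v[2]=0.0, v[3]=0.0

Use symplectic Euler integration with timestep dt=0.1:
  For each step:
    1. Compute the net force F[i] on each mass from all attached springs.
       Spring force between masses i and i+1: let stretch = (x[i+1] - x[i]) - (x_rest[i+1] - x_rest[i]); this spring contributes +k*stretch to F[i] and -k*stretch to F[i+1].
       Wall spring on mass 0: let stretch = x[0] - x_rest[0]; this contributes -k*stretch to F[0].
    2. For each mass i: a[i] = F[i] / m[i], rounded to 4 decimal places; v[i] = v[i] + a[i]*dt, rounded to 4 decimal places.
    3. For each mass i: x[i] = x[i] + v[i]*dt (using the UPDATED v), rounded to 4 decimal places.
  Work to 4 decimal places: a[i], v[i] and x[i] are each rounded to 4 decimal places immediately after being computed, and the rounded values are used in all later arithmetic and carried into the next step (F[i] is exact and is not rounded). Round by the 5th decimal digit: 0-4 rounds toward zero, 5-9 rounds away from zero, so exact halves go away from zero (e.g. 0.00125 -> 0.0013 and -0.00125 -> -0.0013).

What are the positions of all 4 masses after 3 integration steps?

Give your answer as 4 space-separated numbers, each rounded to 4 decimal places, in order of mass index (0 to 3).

Step 0: x=[4.0000 11.0000 15.0000 22.0000] v=[0.0000 0.0000 0.0000 0.0000]
Step 1: x=[4.0600 10.9400 15.0600 21.9600] v=[0.6000 -0.6000 0.6000 -0.4000]
Step 2: x=[4.1764 10.8248 15.1756 21.8820] v=[1.1640 -1.1520 1.1560 -0.7800]
Step 3: x=[4.3422 10.6637 15.3383 21.7699] v=[1.6584 -1.6115 1.6271 -1.1213]

Answer: 4.3422 10.6637 15.3383 21.7699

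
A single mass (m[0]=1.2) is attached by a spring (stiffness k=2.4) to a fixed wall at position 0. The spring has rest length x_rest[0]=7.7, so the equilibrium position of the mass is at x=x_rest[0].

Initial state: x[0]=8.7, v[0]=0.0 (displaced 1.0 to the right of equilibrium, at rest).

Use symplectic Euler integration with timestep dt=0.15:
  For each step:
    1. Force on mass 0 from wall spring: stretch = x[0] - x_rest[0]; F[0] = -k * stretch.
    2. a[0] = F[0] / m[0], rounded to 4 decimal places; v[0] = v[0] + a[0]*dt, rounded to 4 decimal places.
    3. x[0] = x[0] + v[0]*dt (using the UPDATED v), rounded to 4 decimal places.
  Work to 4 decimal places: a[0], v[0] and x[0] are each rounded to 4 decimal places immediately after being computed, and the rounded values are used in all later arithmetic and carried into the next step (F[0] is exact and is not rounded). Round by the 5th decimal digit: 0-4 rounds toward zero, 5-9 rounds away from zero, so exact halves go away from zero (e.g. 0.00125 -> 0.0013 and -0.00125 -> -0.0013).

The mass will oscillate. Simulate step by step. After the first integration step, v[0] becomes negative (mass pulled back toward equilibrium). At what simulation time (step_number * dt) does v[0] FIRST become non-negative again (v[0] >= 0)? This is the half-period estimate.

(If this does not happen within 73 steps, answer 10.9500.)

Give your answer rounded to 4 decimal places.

Answer: 2.2500

Derivation:
Step 0: x=[8.7000] v=[0.0000]
Step 1: x=[8.6550] v=[-0.3000]
Step 2: x=[8.5670] v=[-0.5865]
Step 3: x=[8.4400] v=[-0.8466]
Step 4: x=[8.2797] v=[-1.0686]
Step 5: x=[8.0933] v=[-1.2425]
Step 6: x=[7.8892] v=[-1.3605]
Step 7: x=[7.6766] v=[-1.4173]
Step 8: x=[7.4651] v=[-1.4103]
Step 9: x=[7.2641] v=[-1.3398]
Step 10: x=[7.0828] v=[-1.2090]
Step 11: x=[6.9292] v=[-1.0238]
Step 12: x=[6.8103] v=[-0.7926]
Step 13: x=[6.7314] v=[-0.5257]
Step 14: x=[6.6961] v=[-0.2351]
Step 15: x=[6.7060] v=[0.0661]
First v>=0 after going negative at step 15, time=2.2500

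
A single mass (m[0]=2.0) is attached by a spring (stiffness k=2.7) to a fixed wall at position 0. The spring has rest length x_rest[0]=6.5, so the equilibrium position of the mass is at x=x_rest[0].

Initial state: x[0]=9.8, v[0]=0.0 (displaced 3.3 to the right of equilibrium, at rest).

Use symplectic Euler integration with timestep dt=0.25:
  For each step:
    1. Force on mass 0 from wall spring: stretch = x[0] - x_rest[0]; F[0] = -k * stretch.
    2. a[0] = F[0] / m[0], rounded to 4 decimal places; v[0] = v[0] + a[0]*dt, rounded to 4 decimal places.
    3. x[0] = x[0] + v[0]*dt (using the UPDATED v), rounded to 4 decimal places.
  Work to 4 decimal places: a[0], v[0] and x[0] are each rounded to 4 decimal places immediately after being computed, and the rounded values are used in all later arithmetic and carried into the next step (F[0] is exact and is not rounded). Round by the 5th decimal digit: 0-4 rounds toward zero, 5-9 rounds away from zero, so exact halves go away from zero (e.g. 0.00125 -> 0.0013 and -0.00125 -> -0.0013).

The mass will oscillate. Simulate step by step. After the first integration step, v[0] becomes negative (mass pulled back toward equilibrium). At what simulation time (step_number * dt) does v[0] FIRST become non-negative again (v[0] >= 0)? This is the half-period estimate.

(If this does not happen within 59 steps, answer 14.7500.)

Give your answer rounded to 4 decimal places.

Step 0: x=[9.8000] v=[0.0000]
Step 1: x=[9.5216] v=[-1.1138]
Step 2: x=[8.9882] v=[-2.1336]
Step 3: x=[8.2449] v=[-2.9734]
Step 4: x=[7.3543] v=[-3.5623]
Step 5: x=[6.3917] v=[-3.8506]
Step 6: x=[5.4382] v=[-3.8141]
Step 7: x=[4.5743] v=[-3.4558]
Step 8: x=[3.8728] v=[-2.8059]
Step 9: x=[3.3930] v=[-1.9192]
Step 10: x=[3.1754] v=[-0.8706]
Step 11: x=[3.2383] v=[0.2515]
First v>=0 after going negative at step 11, time=2.7500

Answer: 2.7500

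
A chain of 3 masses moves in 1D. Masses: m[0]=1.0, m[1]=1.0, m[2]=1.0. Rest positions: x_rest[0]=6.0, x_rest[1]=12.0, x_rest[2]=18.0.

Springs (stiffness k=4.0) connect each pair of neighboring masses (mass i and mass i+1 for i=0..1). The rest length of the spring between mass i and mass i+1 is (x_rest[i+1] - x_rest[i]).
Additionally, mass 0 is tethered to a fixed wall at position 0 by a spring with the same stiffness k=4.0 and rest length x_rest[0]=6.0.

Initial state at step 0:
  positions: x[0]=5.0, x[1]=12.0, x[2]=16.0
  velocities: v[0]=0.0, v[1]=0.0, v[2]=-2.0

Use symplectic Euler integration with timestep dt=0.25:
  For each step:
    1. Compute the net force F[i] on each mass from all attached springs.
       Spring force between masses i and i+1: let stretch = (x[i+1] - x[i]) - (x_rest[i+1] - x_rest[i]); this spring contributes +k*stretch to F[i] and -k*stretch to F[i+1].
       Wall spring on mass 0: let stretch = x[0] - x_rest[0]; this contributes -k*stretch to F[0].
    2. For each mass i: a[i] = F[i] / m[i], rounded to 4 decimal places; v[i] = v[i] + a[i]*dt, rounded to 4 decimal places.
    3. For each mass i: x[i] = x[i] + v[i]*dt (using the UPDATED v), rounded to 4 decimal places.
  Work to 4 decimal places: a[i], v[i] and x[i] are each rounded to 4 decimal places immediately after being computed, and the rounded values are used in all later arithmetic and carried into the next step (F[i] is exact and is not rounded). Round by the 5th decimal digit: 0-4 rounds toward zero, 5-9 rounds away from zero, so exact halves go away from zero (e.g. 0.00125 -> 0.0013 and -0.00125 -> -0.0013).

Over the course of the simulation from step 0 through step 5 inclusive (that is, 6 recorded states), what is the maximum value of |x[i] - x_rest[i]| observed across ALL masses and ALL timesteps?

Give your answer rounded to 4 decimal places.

Step 0: x=[5.0000 12.0000 16.0000] v=[0.0000 0.0000 -2.0000]
Step 1: x=[5.5000 11.2500 16.0000] v=[2.0000 -3.0000 0.0000]
Step 2: x=[6.0625 10.2500 16.3125] v=[2.2500 -4.0000 1.2500]
Step 3: x=[6.1563 9.7188 16.6094] v=[0.3750 -2.1250 1.1875]
Step 4: x=[5.6016 10.0196 16.6836] v=[-2.2188 1.2031 0.2969]
Step 5: x=[4.7510 10.8819 16.5918] v=[-3.4024 3.4491 -0.3671]
Max displacement = 2.2812

Answer: 2.2812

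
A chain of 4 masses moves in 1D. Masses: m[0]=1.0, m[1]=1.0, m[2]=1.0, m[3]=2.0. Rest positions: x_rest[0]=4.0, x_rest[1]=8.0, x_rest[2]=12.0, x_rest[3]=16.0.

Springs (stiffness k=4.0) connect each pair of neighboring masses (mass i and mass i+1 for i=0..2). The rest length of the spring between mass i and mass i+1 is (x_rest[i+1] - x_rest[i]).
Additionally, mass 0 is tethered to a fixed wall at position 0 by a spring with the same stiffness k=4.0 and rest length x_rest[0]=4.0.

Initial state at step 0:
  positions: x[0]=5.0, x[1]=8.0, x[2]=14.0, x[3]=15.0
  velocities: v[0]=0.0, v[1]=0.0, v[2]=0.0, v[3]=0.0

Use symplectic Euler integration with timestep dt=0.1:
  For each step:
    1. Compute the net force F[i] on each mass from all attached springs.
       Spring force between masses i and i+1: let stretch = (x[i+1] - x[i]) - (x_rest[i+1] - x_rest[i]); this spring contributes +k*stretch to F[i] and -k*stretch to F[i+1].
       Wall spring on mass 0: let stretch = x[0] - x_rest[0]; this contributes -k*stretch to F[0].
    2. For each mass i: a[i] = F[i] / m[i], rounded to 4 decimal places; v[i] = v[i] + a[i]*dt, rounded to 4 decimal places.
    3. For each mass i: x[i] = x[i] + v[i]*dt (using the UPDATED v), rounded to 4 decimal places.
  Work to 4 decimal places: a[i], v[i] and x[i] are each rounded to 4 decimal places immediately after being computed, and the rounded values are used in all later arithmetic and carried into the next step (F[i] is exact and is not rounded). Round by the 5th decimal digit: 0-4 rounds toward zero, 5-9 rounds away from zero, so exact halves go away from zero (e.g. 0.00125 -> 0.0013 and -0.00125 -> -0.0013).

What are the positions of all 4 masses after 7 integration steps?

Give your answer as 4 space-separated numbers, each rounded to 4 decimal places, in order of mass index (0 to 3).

Step 0: x=[5.0000 8.0000 14.0000 15.0000] v=[0.0000 0.0000 0.0000 0.0000]
Step 1: x=[4.9200 8.1200 13.8000 15.0600] v=[-0.8000 1.2000 -2.0000 0.6000]
Step 2: x=[4.7712 8.3392 13.4232 15.1748] v=[-1.4880 2.1920 -3.7680 1.1480]
Step 3: x=[4.5743 8.6190 12.9131 15.3346] v=[-1.9693 2.7984 -5.1010 1.5977]
Step 4: x=[4.3562 8.9088 12.3281 15.5259] v=[-2.1811 2.8982 -5.8500 1.9134]
Step 5: x=[4.1460 9.1533 11.7342 15.7333] v=[-2.1025 2.4449 -5.9386 2.0738]
Step 6: x=[3.9702 9.3007 11.1971 15.9407] v=[-1.7580 1.4743 -5.3713 2.0740]
Step 7: x=[3.8488 9.3108 10.7739 16.1332] v=[-1.2139 0.1007 -4.2324 1.9253]

Answer: 3.8488 9.3108 10.7739 16.1332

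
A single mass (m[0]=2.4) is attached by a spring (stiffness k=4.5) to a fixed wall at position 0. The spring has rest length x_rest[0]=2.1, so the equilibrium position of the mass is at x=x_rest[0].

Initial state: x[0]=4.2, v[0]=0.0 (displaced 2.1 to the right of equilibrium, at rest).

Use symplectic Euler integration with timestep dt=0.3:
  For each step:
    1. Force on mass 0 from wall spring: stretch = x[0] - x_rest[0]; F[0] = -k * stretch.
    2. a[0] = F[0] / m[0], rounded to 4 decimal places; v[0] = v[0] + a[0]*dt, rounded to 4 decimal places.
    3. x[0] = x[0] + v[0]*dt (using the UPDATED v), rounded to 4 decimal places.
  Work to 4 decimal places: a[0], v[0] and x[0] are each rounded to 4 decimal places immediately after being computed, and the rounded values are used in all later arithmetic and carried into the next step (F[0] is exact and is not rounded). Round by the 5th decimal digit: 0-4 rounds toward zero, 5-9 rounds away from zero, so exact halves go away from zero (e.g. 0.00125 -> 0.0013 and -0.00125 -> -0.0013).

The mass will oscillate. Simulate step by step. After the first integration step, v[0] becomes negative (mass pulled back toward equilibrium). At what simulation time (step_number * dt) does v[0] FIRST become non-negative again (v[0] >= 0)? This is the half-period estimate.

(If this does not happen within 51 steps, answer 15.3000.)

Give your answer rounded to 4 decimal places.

Step 0: x=[4.2000] v=[0.0000]
Step 1: x=[3.8456] v=[-1.1813]
Step 2: x=[3.1966] v=[-2.1632]
Step 3: x=[2.3626] v=[-2.7800]
Step 4: x=[1.4843] v=[-2.9277]
Step 5: x=[0.7099] v=[-2.5814]
Step 6: x=[0.1701] v=[-1.7995]
Step 7: x=[-0.0441] v=[-0.7139]
Step 8: x=[0.1036] v=[0.4922]
First v>=0 after going negative at step 8, time=2.4000

Answer: 2.4000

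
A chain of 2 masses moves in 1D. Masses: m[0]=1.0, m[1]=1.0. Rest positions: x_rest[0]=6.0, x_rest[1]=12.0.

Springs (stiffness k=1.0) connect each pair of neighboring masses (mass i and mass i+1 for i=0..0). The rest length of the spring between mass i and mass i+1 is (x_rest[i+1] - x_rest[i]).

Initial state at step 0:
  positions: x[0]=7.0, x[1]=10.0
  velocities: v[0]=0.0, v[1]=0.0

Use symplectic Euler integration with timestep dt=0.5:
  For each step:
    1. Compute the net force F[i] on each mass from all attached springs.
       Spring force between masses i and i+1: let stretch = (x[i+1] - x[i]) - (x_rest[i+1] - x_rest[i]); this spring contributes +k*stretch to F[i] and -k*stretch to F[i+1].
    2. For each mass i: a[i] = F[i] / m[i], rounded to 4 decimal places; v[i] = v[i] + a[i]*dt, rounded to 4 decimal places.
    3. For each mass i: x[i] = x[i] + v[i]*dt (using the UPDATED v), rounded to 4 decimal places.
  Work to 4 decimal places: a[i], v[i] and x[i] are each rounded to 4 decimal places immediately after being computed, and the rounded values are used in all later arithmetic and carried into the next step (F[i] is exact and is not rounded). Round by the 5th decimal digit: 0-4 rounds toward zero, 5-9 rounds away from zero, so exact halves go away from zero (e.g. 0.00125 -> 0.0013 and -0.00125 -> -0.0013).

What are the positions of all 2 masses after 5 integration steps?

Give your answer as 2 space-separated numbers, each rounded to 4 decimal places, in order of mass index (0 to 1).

Step 0: x=[7.0000 10.0000] v=[0.0000 0.0000]
Step 1: x=[6.2500 10.7500] v=[-1.5000 1.5000]
Step 2: x=[5.1250 11.8750] v=[-2.2500 2.2500]
Step 3: x=[4.1875 12.8125] v=[-1.8750 1.8750]
Step 4: x=[3.9063 13.0938] v=[-0.5625 0.5625]
Step 5: x=[4.4220 12.5782] v=[1.0313 -1.0313]

Answer: 4.4220 12.5782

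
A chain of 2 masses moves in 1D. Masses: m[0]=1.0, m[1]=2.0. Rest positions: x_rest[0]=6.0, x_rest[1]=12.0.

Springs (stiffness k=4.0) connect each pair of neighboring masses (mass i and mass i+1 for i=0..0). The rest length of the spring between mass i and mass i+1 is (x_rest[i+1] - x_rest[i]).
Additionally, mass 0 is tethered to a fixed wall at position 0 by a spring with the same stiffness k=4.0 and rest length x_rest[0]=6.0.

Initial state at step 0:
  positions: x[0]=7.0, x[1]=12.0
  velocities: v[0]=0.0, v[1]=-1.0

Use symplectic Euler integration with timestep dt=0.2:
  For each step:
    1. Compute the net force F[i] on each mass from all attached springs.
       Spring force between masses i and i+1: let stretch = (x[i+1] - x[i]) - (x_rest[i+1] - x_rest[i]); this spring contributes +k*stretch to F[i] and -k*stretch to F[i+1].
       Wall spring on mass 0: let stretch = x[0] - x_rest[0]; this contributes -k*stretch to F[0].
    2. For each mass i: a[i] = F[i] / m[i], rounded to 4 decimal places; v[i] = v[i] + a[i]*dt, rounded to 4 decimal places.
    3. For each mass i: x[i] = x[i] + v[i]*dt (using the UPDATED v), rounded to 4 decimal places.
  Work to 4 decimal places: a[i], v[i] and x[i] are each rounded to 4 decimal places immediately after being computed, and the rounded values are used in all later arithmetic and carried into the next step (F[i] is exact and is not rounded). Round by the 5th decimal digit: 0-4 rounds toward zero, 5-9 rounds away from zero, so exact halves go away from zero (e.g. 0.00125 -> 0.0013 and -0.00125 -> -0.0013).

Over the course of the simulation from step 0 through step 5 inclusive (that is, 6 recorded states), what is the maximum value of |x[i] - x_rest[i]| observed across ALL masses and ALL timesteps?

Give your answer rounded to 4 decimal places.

Answer: 1.2185

Derivation:
Step 0: x=[7.0000 12.0000] v=[0.0000 -1.0000]
Step 1: x=[6.6800 11.8800] v=[-1.6000 -0.6000]
Step 2: x=[6.1232 11.8240] v=[-2.7840 -0.2800]
Step 3: x=[5.4988 11.7919] v=[-3.1219 -0.1603]
Step 4: x=[5.0015 11.7364] v=[-2.4865 -0.2775]
Step 5: x=[4.7815 11.6221] v=[-1.0998 -0.5715]
Max displacement = 1.2185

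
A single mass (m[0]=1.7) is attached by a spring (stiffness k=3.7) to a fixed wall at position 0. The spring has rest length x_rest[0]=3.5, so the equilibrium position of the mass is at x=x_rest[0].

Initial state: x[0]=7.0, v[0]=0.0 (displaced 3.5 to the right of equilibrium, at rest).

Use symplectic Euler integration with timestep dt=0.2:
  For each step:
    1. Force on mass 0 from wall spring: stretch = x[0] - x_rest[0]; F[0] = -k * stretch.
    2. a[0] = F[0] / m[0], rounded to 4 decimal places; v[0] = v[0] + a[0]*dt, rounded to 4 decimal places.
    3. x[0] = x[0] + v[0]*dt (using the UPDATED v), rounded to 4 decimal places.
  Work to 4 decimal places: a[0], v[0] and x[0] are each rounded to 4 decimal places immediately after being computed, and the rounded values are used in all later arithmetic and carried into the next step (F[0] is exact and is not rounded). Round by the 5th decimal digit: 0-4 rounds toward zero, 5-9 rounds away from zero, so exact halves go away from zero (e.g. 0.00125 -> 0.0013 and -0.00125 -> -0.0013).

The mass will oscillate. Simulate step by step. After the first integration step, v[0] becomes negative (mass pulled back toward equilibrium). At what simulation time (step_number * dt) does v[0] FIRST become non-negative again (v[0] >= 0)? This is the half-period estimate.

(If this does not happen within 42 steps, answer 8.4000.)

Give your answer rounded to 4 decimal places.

Step 0: x=[7.0000] v=[0.0000]
Step 1: x=[6.6953] v=[-1.5235]
Step 2: x=[6.1124] v=[-2.9144]
Step 3: x=[5.3021] v=[-4.0516]
Step 4: x=[4.3349] v=[-4.8360]
Step 5: x=[3.2950] v=[-5.1994]
Step 6: x=[2.2730] v=[-5.1102]
Step 7: x=[1.3578] v=[-4.5761]
Step 8: x=[0.6291] v=[-3.6436]
Step 9: x=[0.1503] v=[-2.3939]
Step 10: x=[-0.0369] v=[-0.9358]
Step 11: x=[0.0839] v=[0.6038]
First v>=0 after going negative at step 11, time=2.2000

Answer: 2.2000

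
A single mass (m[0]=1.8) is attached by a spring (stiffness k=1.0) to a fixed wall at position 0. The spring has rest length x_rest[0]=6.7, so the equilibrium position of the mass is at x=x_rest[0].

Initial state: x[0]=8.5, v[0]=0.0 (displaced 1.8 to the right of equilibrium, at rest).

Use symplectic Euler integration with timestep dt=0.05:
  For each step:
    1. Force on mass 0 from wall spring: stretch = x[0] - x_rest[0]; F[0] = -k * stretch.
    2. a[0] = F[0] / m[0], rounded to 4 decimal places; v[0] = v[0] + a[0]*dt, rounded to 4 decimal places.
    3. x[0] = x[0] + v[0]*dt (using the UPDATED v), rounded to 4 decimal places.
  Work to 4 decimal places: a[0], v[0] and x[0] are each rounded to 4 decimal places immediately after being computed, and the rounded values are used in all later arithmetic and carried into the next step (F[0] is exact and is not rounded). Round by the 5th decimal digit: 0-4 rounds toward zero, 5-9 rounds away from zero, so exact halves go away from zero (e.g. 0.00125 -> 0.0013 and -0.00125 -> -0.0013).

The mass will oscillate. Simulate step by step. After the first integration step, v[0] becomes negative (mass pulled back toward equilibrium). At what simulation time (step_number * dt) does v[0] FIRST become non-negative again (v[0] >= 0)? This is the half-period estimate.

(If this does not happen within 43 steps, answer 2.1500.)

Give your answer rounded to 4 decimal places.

Answer: 2.1500

Derivation:
Step 0: x=[8.5000] v=[0.0000]
Step 1: x=[8.4975] v=[-0.0500]
Step 2: x=[8.4925] v=[-0.0999]
Step 3: x=[8.4850] v=[-0.1497]
Step 4: x=[8.4750] v=[-0.1993]
Step 5: x=[8.4626] v=[-0.2486]
Step 6: x=[8.4477] v=[-0.2976]
Step 7: x=[8.4304] v=[-0.3461]
Step 8: x=[8.4107] v=[-0.3942]
Step 9: x=[8.3886] v=[-0.4417]
Step 10: x=[8.3642] v=[-0.4886]
Step 11: x=[8.3375] v=[-0.5348]
Step 12: x=[8.3085] v=[-0.5803]
Step 13: x=[8.2773] v=[-0.6250]
Step 14: x=[8.2439] v=[-0.6688]
Step 15: x=[8.2083] v=[-0.7117]
Step 16: x=[8.1706] v=[-0.7536]
Step 17: x=[8.1309] v=[-0.7945]
Step 18: x=[8.0892] v=[-0.8342]
Step 19: x=[8.0456] v=[-0.8728]
Step 20: x=[8.0001] v=[-0.9102]
Step 21: x=[7.9528] v=[-0.9463]
Step 22: x=[7.9037] v=[-0.9811]
Step 23: x=[7.8530] v=[-1.0145]
Step 24: x=[7.8007] v=[-1.0465]
Step 25: x=[7.7468] v=[-1.0771]
Step 26: x=[7.6915] v=[-1.1062]
Step 27: x=[7.6348] v=[-1.1337]
Step 28: x=[7.5768] v=[-1.1597]
Step 29: x=[7.5176] v=[-1.1841]
Step 30: x=[7.4573] v=[-1.2068]
Step 31: x=[7.3959] v=[-1.2278]
Step 32: x=[7.3335] v=[-1.2471]
Step 33: x=[7.2703] v=[-1.2647]
Step 34: x=[7.2063] v=[-1.2805]
Step 35: x=[7.1416] v=[-1.2946]
Step 36: x=[7.0763] v=[-1.3069]
Step 37: x=[7.0104] v=[-1.3174]
Step 38: x=[6.9441] v=[-1.3260]
Step 39: x=[6.8775] v=[-1.3328]
Step 40: x=[6.8106] v=[-1.3377]
Step 41: x=[6.7436] v=[-1.3408]
Step 42: x=[6.6765] v=[-1.3420]
Step 43: x=[6.6094] v=[-1.3413]
v[0] did not become non-negative within 43 steps; using fallback time=2.1500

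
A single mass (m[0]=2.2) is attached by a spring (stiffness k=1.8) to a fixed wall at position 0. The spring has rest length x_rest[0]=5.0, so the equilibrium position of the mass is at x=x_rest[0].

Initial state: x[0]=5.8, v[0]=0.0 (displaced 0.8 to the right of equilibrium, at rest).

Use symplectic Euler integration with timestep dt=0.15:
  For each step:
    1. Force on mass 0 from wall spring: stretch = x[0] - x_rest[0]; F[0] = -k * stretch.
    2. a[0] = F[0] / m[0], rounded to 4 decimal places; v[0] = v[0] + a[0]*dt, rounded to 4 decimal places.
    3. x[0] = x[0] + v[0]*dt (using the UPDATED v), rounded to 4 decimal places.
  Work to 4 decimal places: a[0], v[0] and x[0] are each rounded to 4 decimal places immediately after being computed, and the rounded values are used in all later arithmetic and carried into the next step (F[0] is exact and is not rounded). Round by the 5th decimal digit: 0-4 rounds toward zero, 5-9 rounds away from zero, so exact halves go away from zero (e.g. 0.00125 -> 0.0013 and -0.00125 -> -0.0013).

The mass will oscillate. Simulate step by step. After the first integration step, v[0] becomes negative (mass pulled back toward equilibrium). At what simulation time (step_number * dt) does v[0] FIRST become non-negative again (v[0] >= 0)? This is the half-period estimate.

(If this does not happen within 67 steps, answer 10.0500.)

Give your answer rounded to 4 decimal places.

Step 0: x=[5.8000] v=[0.0000]
Step 1: x=[5.7853] v=[-0.0982]
Step 2: x=[5.7561] v=[-0.1946]
Step 3: x=[5.7130] v=[-0.2874]
Step 4: x=[5.6568] v=[-0.3749]
Step 5: x=[5.5885] v=[-0.4555]
Step 6: x=[5.5093] v=[-0.5277]
Step 7: x=[5.4208] v=[-0.5902]
Step 8: x=[5.3245] v=[-0.6418]
Step 9: x=[5.2223] v=[-0.6816]
Step 10: x=[5.1160] v=[-0.7089]
Step 11: x=[5.0075] v=[-0.7231]
Step 12: x=[4.8989] v=[-0.7240]
Step 13: x=[4.7922] v=[-0.7116]
Step 14: x=[4.6893] v=[-0.6861]
Step 15: x=[4.5921] v=[-0.6480]
Step 16: x=[4.5024] v=[-0.5979]
Step 17: x=[4.4219] v=[-0.5368]
Step 18: x=[4.3520] v=[-0.4659]
Step 19: x=[4.2940] v=[-0.3864]
Step 20: x=[4.2490] v=[-0.2998]
Step 21: x=[4.2179] v=[-0.2076]
Step 22: x=[4.2012] v=[-0.1116]
Step 23: x=[4.1992] v=[-0.0136]
Step 24: x=[4.2119] v=[0.0847]
First v>=0 after going negative at step 24, time=3.6000

Answer: 3.6000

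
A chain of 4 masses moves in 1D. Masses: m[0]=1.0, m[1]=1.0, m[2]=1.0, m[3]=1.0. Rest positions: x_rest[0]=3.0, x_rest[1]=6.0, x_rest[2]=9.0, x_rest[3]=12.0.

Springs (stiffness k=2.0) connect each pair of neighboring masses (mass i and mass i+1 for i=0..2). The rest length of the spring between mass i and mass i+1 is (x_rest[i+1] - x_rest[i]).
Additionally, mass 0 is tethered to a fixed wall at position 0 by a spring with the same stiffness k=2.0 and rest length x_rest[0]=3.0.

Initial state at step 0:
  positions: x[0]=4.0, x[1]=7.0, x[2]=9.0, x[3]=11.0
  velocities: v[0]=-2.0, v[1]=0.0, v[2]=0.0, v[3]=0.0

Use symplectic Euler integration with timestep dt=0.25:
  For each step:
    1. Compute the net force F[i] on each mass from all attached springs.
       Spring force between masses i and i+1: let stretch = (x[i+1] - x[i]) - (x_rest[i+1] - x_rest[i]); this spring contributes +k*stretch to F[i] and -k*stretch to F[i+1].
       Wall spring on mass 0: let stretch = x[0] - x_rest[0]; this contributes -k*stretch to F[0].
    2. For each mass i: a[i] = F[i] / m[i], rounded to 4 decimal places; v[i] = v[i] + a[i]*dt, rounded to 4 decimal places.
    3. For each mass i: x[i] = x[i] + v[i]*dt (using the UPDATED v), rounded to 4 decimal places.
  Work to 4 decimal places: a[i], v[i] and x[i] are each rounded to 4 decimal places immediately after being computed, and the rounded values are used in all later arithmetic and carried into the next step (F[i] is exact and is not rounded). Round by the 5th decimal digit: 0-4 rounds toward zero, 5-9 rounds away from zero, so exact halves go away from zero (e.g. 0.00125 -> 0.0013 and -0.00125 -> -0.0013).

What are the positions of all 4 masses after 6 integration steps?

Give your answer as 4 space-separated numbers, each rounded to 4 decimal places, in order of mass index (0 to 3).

Answer: 1.9458 4.4417 8.7421 12.6576

Derivation:
Step 0: x=[4.0000 7.0000 9.0000 11.0000] v=[-2.0000 0.0000 0.0000 0.0000]
Step 1: x=[3.3750 6.8750 9.0000 11.1250] v=[-2.5000 -0.5000 0.0000 0.5000]
Step 2: x=[2.7656 6.5781 9.0000 11.3594] v=[-2.4375 -1.1875 0.0000 0.9375]
Step 3: x=[2.2871 6.1074 8.9922 11.6739] v=[-1.9141 -1.8828 -0.0313 1.2578]
Step 4: x=[2.0002 5.5198 8.9590 12.0282] v=[-1.1475 -2.3506 -0.1329 1.4170]
Step 5: x=[1.9033 4.9221 8.8795 12.3738] v=[-0.3878 -2.3908 -0.3179 1.3824]
Step 6: x=[1.9458 4.4417 8.7421 12.6576] v=[0.1700 -1.9215 -0.5495 1.1353]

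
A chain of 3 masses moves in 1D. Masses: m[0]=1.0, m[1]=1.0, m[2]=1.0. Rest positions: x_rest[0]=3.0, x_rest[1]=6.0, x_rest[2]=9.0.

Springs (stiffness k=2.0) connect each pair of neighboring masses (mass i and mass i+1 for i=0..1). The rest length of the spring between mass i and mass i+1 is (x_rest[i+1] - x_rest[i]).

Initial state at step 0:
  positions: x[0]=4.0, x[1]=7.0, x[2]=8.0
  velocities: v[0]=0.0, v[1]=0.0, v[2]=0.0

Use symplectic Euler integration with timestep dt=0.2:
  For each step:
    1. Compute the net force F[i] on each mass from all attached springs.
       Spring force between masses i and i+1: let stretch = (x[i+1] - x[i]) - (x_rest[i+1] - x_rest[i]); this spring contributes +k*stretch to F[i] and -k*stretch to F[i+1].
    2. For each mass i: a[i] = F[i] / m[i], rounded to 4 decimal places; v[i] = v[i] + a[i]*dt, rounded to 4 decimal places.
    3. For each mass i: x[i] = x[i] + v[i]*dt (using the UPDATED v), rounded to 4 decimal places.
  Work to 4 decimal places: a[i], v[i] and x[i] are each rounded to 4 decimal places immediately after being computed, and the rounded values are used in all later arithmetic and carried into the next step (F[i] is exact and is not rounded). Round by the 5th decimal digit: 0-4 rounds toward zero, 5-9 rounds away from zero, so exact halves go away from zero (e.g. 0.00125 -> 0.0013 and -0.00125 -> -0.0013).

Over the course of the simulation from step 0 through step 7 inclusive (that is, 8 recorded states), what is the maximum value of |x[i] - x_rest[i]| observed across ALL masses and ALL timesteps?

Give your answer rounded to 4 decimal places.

Answer: 1.1573

Derivation:
Step 0: x=[4.0000 7.0000 8.0000] v=[0.0000 0.0000 0.0000]
Step 1: x=[4.0000 6.8400 8.1600] v=[0.0000 -0.8000 0.8000]
Step 2: x=[3.9872 6.5584 8.4544] v=[-0.0640 -1.4080 1.4720]
Step 3: x=[3.9401 6.2228 8.8371] v=[-0.2355 -1.6781 1.9136]
Step 4: x=[3.8356 5.9137 9.2507] v=[-0.5224 -1.5455 2.0679]
Step 5: x=[3.6574 5.7053 9.6373] v=[-0.8912 -1.0419 1.9331]
Step 6: x=[3.4030 5.6476 9.9494] v=[-1.2720 -0.2883 1.5603]
Step 7: x=[3.0882 5.7545 10.1573] v=[-1.5742 0.5346 1.0396]
Max displacement = 1.1573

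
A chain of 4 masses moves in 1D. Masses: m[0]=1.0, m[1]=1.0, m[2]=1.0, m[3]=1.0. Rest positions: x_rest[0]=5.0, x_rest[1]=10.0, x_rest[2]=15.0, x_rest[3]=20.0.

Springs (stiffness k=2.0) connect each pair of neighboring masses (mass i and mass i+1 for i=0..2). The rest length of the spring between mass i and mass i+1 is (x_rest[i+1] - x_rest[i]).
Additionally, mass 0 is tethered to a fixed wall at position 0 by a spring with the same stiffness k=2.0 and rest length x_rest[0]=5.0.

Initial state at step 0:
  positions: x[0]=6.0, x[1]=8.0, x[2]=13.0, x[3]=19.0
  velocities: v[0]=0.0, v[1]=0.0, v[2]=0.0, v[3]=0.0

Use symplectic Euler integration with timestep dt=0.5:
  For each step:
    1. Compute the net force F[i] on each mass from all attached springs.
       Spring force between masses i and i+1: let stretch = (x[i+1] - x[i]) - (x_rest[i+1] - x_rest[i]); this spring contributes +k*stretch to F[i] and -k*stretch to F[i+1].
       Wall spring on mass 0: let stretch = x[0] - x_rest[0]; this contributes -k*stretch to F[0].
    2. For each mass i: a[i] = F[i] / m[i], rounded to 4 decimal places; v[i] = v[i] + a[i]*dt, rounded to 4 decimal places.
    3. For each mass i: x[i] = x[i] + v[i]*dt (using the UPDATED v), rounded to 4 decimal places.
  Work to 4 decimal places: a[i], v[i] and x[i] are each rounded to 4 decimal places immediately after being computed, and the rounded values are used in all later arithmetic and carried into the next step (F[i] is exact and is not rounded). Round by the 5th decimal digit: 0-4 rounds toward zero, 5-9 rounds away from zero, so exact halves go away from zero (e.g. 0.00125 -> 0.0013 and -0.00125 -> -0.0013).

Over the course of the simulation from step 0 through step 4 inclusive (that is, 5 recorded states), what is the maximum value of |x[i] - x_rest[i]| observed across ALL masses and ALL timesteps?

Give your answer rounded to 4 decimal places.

Step 0: x=[6.0000 8.0000 13.0000 19.0000] v=[0.0000 0.0000 0.0000 0.0000]
Step 1: x=[4.0000 9.5000 13.5000 18.5000] v=[-4.0000 3.0000 1.0000 -1.0000]
Step 2: x=[2.7500 10.2500 14.5000 18.0000] v=[-2.5000 1.5000 2.0000 -1.0000]
Step 3: x=[3.8750 9.3750 15.1250 18.2500] v=[2.2500 -1.7500 1.2500 0.5000]
Step 4: x=[5.8125 8.6250 14.4375 19.4375] v=[3.8750 -1.5000 -1.3750 2.3750]
Max displacement = 2.2500

Answer: 2.2500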